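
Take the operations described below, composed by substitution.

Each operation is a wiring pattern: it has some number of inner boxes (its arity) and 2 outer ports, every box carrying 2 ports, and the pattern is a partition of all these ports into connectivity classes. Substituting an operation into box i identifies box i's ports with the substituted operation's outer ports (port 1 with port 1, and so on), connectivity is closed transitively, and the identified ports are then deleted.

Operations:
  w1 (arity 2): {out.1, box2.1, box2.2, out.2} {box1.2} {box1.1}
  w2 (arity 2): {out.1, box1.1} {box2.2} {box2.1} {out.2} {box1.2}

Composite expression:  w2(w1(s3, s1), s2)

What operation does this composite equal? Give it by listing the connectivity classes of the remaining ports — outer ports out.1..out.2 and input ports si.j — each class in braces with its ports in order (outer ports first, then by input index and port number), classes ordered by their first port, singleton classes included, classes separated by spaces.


{out.1, s1.1, s1.2} {out.2} {s2.1} {s2.2} {s3.1} {s3.2}

Substituting into w2 glues patterns; closure does the rest.
stage w1: inputs (s3, s1), connectivity {out.1, out.2, s1.1, s1.2} {s3.1} {s3.2}, out.j its boundary
stage w2: inputs (s3, s1, s2), connectivity {out.1, s1.1, s1.2} {out.2} {s2.1} {s2.2} {s3.1} {s3.2}, out.j its boundary


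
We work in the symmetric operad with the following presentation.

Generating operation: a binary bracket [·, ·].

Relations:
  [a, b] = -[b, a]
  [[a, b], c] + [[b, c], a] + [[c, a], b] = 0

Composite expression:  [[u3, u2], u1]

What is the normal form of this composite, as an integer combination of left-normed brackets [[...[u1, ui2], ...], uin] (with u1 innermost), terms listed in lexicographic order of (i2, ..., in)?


Antisymmetry and Jacobi reduce to u1-anchored left-normed brackets.
Composite bracket: [[u3, u2], u1]
Expanding via [a, b] = ab - ba: 4 signed words (2^2 = 4).
Only words starting with u1 matter:
  u1u2u3 appears with sign +1, giving the term +[[u1, u2], u3]
  u1u3u2 appears with sign -1, giving the term -[[u1, u3], u2]

[[u1, u2], u3] - [[u1, u3], u2]


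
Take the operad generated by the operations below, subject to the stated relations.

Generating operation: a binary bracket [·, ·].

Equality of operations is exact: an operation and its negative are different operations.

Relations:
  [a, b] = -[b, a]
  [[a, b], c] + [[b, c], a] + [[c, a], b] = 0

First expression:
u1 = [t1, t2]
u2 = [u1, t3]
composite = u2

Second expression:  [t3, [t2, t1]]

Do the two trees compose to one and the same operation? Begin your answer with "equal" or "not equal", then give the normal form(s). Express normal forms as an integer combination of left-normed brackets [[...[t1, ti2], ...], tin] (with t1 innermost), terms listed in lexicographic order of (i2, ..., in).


equal; the common form is [[t1, t2], t3]


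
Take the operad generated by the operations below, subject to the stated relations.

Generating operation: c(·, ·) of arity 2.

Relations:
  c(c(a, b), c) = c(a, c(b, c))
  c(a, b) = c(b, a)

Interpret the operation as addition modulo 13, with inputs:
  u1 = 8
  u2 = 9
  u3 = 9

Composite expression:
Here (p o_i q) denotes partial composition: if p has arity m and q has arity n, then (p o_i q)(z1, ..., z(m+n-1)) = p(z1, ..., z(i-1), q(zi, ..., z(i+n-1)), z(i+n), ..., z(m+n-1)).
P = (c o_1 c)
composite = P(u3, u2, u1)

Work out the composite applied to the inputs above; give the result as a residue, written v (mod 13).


0 (mod 13)

c(u3, u2) = 5
c(c(u3, u2), u1) = 0


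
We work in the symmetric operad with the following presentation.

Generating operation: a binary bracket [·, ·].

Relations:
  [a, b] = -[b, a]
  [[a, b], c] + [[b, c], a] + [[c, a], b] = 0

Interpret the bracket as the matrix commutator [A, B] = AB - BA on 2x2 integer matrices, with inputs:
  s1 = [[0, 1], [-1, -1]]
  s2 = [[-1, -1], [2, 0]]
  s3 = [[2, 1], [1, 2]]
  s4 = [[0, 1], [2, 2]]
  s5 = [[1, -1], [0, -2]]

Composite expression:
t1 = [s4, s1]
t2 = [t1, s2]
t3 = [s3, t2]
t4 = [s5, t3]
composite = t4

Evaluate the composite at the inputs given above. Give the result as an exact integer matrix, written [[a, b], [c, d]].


[s4, s1] = [[-3, -3], [0, 3]]
[[s4, s1], s2] = [[-6, 3], [12, 6]]
[s3, [[s4, s1], s2]] = [[9, 12], [-12, -9]]
[s5, [s3, [[s4, s1], s2]]] = [[12, 54], [36, -12]]

[[12, 54], [36, -12]]


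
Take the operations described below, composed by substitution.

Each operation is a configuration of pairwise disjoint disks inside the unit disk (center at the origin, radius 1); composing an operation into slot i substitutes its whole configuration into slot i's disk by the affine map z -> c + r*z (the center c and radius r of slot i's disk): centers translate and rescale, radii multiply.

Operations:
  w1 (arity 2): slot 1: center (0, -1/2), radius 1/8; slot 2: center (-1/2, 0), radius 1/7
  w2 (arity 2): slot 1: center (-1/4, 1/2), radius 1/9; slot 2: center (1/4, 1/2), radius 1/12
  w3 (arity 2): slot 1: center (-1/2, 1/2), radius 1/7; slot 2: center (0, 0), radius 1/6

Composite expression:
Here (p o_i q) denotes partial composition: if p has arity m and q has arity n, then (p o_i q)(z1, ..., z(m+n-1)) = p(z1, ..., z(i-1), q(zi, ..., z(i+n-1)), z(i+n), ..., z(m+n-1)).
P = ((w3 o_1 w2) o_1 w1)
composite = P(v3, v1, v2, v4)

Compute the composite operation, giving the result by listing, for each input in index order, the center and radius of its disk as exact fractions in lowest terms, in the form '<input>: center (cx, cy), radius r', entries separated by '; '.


Nesting under w3 composes maps z -> c + r*z down each v-path.
for v3, the 3-step affine chain lands on center (-15/28, 71/126), radius 1/504
for v1, the 3-step affine chain lands on center (-137/252, 4/7), radius 1/441
for v2, the 2-step affine chain lands on center (-13/28, 4/7), radius 1/84
for v4, the 1-step affine chain lands on center (0, 0), radius 1/6

v1: center (-137/252, 4/7), radius 1/441; v2: center (-13/28, 4/7), radius 1/84; v3: center (-15/28, 71/126), radius 1/504; v4: center (0, 0), radius 1/6


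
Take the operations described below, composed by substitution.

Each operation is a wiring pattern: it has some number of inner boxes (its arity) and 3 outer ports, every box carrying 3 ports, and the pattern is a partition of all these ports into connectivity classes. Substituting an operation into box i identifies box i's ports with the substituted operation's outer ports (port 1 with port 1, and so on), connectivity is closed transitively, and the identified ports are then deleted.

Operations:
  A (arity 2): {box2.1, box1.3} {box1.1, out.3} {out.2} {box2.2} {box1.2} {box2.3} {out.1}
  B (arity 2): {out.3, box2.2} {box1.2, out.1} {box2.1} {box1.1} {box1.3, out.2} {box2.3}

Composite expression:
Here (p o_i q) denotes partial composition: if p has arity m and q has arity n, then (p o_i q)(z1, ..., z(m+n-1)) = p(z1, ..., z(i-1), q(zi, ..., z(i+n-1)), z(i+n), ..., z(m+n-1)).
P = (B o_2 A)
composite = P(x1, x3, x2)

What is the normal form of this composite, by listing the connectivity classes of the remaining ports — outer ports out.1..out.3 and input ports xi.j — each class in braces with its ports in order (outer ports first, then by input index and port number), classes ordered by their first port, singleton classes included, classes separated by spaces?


Two ports join when wires chain via B-identified ports.
composing A on (x3, x2), with out.j its own outer ports: {out.1} {out.2} {out.3, x3.1} {x2.1, x3.3} {x2.2} {x2.3} {x3.2}
composing B on (x1, x3, x2), with out.j its own outer ports: {out.1, x1.2} {out.2, x1.3} {out.3} {x1.1} {x2.1, x3.3} {x2.2} {x2.3} {x3.1} {x3.2}

{out.1, x1.2} {out.2, x1.3} {out.3} {x1.1} {x2.1, x3.3} {x2.2} {x2.3} {x3.1} {x3.2}


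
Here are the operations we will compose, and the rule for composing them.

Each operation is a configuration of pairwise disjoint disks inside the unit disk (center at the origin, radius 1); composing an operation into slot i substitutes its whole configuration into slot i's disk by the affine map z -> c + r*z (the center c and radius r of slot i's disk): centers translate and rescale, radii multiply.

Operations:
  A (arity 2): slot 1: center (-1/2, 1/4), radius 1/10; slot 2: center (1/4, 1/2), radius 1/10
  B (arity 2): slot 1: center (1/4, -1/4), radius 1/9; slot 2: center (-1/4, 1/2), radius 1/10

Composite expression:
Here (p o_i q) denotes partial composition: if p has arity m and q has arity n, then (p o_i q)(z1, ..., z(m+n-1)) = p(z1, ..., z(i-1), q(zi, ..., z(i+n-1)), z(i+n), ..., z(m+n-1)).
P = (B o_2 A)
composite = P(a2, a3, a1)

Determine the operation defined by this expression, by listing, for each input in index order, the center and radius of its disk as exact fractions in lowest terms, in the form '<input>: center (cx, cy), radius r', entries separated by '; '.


Follow each a-input down from B: c' goes to c + r*c', radius to r*r'.
input a2: applying the 1 nested substitution gives center (1/4, -1/4), radius 1/9
input a3: applying the 2 nested substitutions gives center (-3/10, 21/40), radius 1/100
input a1: applying the 2 nested substitutions gives center (-9/40, 11/20), radius 1/100

a1: center (-9/40, 11/20), radius 1/100; a2: center (1/4, -1/4), radius 1/9; a3: center (-3/10, 21/40), radius 1/100


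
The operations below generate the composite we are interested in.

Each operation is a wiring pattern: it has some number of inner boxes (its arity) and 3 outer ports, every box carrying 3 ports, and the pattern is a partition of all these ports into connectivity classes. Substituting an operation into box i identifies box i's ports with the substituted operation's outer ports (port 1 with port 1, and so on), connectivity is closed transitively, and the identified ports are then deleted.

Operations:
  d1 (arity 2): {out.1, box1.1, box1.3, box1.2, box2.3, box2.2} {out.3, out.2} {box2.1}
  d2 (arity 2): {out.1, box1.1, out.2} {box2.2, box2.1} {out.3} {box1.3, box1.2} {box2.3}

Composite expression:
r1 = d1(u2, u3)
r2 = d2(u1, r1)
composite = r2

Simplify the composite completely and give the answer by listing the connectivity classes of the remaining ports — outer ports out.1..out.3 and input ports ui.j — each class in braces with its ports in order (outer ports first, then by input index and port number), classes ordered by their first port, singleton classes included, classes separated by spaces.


{out.1, out.2, u1.1} {out.3} {u1.2, u1.3} {u2.1, u2.2, u2.3, u3.2, u3.3} {u3.1}

Two ports join when wires chain via d2-identified ports.
composing d1 on (u2, u3), with out.j its own outer ports: {out.1, u2.1, u2.2, u2.3, u3.2, u3.3} {out.2, out.3} {u3.1}
composing d2 on (u1, u2, u3), with out.j its own outer ports: {out.1, out.2, u1.1} {out.3} {u1.2, u1.3} {u2.1, u2.2, u2.3, u3.2, u3.3} {u3.1}


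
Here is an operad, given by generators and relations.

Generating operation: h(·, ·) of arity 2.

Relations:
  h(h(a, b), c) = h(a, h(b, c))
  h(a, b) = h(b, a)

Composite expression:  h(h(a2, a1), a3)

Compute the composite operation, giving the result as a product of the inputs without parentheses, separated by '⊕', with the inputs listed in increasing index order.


a1 ⊕ a2 ⊕ a3

Reordering under h is free, so list the a-inputs canonically.
h(a2, a1) linearizes to a2 ⊕ a1
h(h(a2, a1), a3) linearizes to a2 ⊕ a1 ⊕ a3
reordering the factors by index: a1 ⊕ a2 ⊕ a3


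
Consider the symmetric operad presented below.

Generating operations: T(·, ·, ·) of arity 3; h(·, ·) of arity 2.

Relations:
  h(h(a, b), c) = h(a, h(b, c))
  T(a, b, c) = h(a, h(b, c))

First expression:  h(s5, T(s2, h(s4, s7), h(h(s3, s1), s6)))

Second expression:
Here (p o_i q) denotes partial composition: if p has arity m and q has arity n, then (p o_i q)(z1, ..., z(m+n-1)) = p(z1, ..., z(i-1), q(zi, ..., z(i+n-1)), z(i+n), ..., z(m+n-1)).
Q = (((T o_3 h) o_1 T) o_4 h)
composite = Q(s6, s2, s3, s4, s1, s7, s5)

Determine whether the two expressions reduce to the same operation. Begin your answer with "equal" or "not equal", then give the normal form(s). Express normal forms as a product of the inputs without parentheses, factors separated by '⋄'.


not equal — first s5 ⋄ s2 ⋄ s4 ⋄ s7 ⋄ s3 ⋄ s1 ⋄ s6, second s6 ⋄ s2 ⋄ s3 ⋄ s4 ⋄ s1 ⋄ s7 ⋄ s5


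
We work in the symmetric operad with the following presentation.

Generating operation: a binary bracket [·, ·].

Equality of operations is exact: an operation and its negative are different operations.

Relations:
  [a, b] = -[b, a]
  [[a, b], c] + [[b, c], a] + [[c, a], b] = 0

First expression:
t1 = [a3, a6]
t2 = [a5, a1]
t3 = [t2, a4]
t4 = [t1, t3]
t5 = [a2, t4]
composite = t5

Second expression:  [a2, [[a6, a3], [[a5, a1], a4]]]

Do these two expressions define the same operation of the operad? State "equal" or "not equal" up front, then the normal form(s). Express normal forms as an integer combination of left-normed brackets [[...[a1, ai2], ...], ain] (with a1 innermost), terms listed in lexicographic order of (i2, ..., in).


not equal — first -[[[[[a1, a5], a4], a3], a6], a2] + [[[[[a1, a5], a4], a6], a3], a2], second [[[[[a1, a5], a4], a3], a6], a2] - [[[[[a1, a5], a4], a6], a3], a2]

The first expression, normalized: -[[[[[a1, a5], a4], a3], a6], a2] + [[[[[a1, a5], a4], a6], a3], a2]
The second expression, normalized: [[[[[a1, a5], a4], a3], a6], a2] - [[[[[a1, a5], a4], a6], a3], a2]
The forms do not match — not equal.


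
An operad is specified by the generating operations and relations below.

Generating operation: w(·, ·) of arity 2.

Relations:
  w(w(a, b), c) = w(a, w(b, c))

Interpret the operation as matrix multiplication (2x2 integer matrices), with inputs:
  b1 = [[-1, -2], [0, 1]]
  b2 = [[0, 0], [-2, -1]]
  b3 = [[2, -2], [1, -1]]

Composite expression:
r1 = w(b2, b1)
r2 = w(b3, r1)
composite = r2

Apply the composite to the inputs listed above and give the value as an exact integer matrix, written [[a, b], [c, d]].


w(b2, b1) = [[0, 0], [2, 3]]
w(b3, w(b2, b1)) = [[-4, -6], [-2, -3]]

[[-4, -6], [-2, -3]]


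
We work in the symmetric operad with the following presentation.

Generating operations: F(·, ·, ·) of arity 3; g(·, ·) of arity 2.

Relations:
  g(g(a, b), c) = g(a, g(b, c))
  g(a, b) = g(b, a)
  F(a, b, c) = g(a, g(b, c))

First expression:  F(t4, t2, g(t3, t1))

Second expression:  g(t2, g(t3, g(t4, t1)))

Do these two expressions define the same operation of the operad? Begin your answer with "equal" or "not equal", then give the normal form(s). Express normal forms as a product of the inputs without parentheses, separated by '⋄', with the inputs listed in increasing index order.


The first composite normalizes to t1 ⋄ t2 ⋄ t3 ⋄ t4
The second composite normalizes to t1 ⋄ t2 ⋄ t3 ⋄ t4
One common form — equal.

equal; the common form is t1 ⋄ t2 ⋄ t3 ⋄ t4


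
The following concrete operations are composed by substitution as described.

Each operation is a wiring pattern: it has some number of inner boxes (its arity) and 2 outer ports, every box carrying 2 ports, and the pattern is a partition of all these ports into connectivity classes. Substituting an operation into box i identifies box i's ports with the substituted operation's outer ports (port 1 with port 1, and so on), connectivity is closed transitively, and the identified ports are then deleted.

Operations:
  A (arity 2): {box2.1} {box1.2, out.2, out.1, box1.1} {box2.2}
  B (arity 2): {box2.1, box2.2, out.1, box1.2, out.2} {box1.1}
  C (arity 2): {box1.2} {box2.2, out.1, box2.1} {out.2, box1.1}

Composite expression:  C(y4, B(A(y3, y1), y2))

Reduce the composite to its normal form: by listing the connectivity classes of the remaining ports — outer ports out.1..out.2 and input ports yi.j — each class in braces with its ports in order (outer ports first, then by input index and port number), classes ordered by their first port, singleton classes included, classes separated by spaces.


{out.1, y2.1, y2.2, y3.1, y3.2} {out.2, y4.1} {y1.1} {y1.2} {y4.2}

Two ports join when wires chain via C-identified ports.
the subtree at A composes to {out.1, out.2, y3.1, y3.2} {y1.1} {y1.2} on (y3, y1); out.j = own outer ports
the subtree at B composes to {out.1, out.2, y2.1, y2.2, y3.1, y3.2} {y1.1} {y1.2} on (y3, y1, y2); out.j = own outer ports
the subtree at C composes to {out.1, y2.1, y2.2, y3.1, y3.2} {out.2, y4.1} {y1.1} {y1.2} {y4.2} on (y4, y3, y1, y2); out.j = own outer ports


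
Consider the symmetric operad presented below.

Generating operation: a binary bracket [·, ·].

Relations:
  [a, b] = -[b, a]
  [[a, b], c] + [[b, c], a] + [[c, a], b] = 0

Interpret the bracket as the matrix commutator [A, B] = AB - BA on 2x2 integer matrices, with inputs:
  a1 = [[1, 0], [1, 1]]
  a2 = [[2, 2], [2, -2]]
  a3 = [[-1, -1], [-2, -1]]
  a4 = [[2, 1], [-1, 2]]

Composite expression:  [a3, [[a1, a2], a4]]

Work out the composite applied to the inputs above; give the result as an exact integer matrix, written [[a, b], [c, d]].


[a1, a2] = [[-2, 0], [4, 2]]
[[a1, a2], a4] = [[-4, -4], [-4, 4]]
[a3, [[a1, a2], a4]] = [[-4, -8], [16, 4]]

[[-4, -8], [16, 4]]


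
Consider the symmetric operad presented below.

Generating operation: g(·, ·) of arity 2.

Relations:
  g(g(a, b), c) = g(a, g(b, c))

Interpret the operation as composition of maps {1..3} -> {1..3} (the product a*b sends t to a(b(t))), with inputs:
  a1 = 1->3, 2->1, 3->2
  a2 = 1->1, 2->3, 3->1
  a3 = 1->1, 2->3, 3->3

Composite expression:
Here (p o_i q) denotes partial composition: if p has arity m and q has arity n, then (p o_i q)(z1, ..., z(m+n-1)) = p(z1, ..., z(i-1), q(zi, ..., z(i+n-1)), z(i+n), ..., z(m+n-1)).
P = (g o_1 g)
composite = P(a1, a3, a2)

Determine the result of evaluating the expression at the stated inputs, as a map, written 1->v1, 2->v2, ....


g(a1, a3) = 1->3, 2->2, 3->2
g(g(a1, a3), a2) = 1->3, 2->2, 3->3

1->3, 2->2, 3->3


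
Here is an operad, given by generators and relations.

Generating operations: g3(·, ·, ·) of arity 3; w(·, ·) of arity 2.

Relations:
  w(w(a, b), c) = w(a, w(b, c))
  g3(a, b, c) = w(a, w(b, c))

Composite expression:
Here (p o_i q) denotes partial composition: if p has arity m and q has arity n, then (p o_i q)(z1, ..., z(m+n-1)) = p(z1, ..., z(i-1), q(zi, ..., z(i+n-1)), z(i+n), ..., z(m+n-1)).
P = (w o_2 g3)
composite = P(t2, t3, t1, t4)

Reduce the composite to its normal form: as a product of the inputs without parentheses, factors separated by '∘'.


t2 ∘ t3 ∘ t1 ∘ t4

Under associativity of w, the answer is the t's in reading order.
g3(t3, t1, t4) reduces to t3 ∘ t1 ∘ t4
w(t2, g3(t3, t1, t4)) reduces to t2 ∘ t3 ∘ t1 ∘ t4


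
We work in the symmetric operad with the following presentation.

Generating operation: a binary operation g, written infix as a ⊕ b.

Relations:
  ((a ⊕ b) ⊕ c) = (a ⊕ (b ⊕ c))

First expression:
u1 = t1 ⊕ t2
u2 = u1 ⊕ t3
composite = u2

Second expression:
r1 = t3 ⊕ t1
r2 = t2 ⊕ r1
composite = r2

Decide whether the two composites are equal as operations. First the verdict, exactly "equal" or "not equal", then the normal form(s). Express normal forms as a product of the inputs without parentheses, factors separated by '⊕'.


Normal form of the first expression: t1 ⊕ t2 ⊕ t3
Normal form of the second expression: t2 ⊕ t3 ⊕ t1
The normal forms differ: not equal.

not equal — first t1 ⊕ t2 ⊕ t3, second t2 ⊕ t3 ⊕ t1


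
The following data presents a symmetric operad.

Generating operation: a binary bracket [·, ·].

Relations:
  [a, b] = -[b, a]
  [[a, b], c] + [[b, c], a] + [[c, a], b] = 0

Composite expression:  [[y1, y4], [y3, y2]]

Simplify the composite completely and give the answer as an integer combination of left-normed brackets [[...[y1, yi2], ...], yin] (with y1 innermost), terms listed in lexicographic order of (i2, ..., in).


-[[[y1, y4], y2], y3] + [[[y1, y4], y3], y2]

Expand each bracket as ab - ba; the y1-initial words give the coefficients.
Composite bracket: [[y1, y4], [y3, y2]]
Applying ab - ba throughout gives 8 signed words (2^3 = 8).
The y1-initial words carry the normal form:
  sign of y1y4y2y3 is -1, so it contributes -[[[y1, y4], y2], y3]
  sign of y1y4y3y2 is +1, so it contributes +[[[y1, y4], y3], y2]


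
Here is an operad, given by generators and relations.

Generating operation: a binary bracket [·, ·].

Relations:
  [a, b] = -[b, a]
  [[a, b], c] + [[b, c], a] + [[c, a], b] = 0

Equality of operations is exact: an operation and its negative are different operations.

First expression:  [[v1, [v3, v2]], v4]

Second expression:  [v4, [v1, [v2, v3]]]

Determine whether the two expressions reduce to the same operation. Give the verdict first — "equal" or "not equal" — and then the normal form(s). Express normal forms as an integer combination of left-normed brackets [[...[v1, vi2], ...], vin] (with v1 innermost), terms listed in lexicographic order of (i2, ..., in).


equal — both sides give -[[[v1, v2], v3], v4] + [[[v1, v3], v2], v4]

The first expression, normalized: -[[[v1, v2], v3], v4] + [[[v1, v3], v2], v4]
The second expression, normalized: -[[[v1, v2], v3], v4] + [[[v1, v3], v2], v4]
The normal forms match — equal.


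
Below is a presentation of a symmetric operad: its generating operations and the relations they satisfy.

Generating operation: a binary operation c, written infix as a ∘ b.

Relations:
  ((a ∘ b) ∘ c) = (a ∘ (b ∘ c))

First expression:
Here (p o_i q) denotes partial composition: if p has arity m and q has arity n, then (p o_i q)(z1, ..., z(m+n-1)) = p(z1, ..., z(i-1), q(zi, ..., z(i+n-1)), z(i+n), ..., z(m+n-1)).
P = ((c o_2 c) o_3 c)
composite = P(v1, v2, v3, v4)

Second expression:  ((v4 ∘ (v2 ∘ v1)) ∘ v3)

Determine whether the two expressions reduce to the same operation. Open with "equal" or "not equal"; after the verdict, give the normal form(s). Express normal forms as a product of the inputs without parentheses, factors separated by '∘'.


not equal — first v1 ∘ v2 ∘ v3 ∘ v4, second v4 ∘ v2 ∘ v1 ∘ v3

The first expression, normalized: v1 ∘ v2 ∘ v3 ∘ v4
The second expression, normalized: v4 ∘ v2 ∘ v1 ∘ v3
Distinct normal forms: not equal.


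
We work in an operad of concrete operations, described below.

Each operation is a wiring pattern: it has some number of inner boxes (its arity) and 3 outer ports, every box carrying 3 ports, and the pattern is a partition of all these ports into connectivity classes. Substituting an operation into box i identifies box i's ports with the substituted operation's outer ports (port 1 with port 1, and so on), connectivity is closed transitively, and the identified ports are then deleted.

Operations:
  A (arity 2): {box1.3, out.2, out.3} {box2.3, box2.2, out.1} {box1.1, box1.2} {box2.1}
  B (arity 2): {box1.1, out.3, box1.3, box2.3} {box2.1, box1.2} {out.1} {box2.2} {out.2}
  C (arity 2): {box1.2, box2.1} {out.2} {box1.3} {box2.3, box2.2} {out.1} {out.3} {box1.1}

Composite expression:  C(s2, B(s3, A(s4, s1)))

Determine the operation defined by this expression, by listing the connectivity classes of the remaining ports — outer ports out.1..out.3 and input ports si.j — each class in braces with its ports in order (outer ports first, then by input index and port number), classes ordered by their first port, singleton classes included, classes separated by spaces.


{out.1} {out.2} {out.3} {s1.1} {s1.2, s1.3, s3.2} {s2.1} {s2.2} {s2.3} {s3.1, s3.3, s4.3} {s4.1, s4.2}

Reachability decides: close wires over C-identified ports.
the subtree at A composes to {out.1, s1.2, s1.3} {out.2, out.3, s4.3} {s1.1} {s4.1, s4.2} on (s4, s1); out.j = own outer ports
the subtree at B composes to {out.1} {out.2} {out.3, s3.1, s3.3, s4.3} {s1.1} {s1.2, s1.3, s3.2} {s4.1, s4.2} on (s3, s4, s1); out.j = own outer ports
the subtree at C composes to {out.1} {out.2} {out.3} {s1.1} {s1.2, s1.3, s3.2} {s2.1} {s2.2} {s2.3} {s3.1, s3.3, s4.3} {s4.1, s4.2} on (s2, s3, s4, s1); out.j = own outer ports


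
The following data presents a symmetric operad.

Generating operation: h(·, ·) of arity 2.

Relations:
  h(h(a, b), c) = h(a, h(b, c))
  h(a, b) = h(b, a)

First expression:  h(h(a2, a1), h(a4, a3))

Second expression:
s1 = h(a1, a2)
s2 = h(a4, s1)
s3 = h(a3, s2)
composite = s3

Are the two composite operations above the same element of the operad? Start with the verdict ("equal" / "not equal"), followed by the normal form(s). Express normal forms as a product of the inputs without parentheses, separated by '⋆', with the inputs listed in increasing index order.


equal — both sides give a1 ⋆ a2 ⋆ a3 ⋆ a4

The first expression reduces to a1 ⋆ a2 ⋆ a3 ⋆ a4
The second expression reduces to a1 ⋆ a2 ⋆ a3 ⋆ a4
Same normal form: equal.


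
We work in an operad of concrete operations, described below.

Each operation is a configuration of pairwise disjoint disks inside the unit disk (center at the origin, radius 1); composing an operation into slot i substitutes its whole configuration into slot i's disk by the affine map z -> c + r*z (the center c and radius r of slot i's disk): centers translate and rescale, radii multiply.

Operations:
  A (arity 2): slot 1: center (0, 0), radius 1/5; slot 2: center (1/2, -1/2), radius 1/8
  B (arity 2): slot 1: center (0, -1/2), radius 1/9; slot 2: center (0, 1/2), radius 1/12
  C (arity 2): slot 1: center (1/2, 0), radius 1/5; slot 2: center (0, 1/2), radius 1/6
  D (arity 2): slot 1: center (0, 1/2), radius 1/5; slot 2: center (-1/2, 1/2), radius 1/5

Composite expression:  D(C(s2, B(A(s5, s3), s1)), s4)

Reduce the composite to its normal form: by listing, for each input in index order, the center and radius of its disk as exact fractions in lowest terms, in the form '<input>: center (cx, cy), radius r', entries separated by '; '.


s1: center (0, 37/60), radius 1/360; s2: center (1/10, 1/2), radius 1/25; s3: center (1/540, 157/270), radius 1/2160; s4: center (-1/2, 1/2), radius 1/5; s5: center (0, 7/12), radius 1/1350


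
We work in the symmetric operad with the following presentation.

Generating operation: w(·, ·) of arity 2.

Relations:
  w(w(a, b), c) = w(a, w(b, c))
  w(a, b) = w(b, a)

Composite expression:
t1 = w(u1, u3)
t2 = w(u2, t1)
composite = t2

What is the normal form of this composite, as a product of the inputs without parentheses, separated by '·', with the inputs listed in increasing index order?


u1 · u2 · u3

With w associative and commutative, the u-input set is all that matters.
w(u1, u3) spells out as u1 · u3
w(u2, w(u1, u3)) spells out as u2 · u1 · u3
putting the inputs in ascending order: u1 · u2 · u3


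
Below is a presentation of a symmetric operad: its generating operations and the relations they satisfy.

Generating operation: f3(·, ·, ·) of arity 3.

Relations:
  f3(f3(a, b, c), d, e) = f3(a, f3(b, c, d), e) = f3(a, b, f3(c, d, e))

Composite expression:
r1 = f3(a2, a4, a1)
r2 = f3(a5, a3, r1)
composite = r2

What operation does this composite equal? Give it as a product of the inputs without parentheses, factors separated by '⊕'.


Every regrouping of f3 is equal, so read the a-inputs in written order.
f3(a2, a4, a1) spells out as a2 ⊕ a4 ⊕ a1
f3(a5, a3, f3(a2, a4, a1)) spells out as a5 ⊕ a3 ⊕ a2 ⊕ a4 ⊕ a1

a5 ⊕ a3 ⊕ a2 ⊕ a4 ⊕ a1


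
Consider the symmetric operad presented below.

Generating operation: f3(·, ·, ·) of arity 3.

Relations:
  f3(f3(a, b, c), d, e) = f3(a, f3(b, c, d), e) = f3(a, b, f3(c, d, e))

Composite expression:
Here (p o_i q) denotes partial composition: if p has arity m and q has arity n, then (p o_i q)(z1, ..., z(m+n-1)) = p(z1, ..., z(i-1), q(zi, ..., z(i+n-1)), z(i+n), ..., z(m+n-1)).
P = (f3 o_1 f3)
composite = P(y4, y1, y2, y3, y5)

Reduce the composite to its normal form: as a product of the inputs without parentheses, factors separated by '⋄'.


y4 ⋄ y1 ⋄ y2 ⋄ y3 ⋄ y5

Associativity of f3 dissolves the nesting; only the y-input order survives.
f3(y4, y1, y2) collapses to y4 ⋄ y1 ⋄ y2
f3(f3(y4, y1, y2), y3, y5) collapses to y4 ⋄ y1 ⋄ y2 ⋄ y3 ⋄ y5


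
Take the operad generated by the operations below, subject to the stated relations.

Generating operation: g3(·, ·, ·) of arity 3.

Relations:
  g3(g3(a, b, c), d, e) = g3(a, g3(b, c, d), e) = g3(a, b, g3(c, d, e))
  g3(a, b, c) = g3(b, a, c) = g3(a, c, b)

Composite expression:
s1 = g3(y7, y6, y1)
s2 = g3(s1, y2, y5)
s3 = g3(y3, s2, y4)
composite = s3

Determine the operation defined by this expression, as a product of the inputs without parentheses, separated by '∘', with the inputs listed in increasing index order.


y1 ∘ y2 ∘ y3 ∘ y4 ∘ y5 ∘ y6 ∘ y7

With g3 associative and commutative, the y-input set is all that matters.
g3(y7, y6, y1) reduces to y7 ∘ y6 ∘ y1
g3(g3(y7, y6, y1), y2, y5) reduces to y7 ∘ y6 ∘ y1 ∘ y2 ∘ y5
g3(y3, g3(g3(y7, y6, y1), y2, y5), y4) reduces to y3 ∘ y7 ∘ y6 ∘ y1 ∘ y2 ∘ y5 ∘ y4
reordering the factors by index: y1 ∘ y2 ∘ y3 ∘ y4 ∘ y5 ∘ y6 ∘ y7


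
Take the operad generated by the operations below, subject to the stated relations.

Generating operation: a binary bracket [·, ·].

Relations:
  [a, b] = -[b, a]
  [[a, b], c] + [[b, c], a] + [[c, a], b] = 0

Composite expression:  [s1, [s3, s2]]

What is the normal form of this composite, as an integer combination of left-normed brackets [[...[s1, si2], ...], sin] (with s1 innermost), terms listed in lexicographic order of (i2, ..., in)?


-[[s1, s2], s3] + [[s1, s3], s2]


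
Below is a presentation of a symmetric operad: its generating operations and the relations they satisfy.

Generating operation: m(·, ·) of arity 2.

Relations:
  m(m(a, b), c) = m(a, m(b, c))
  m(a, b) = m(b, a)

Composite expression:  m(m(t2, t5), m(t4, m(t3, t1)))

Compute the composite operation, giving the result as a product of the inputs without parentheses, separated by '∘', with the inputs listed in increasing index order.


t1 ∘ t2 ∘ t3 ∘ t4 ∘ t5

Key point: m commutes, so take the t-inputs in any fixed order.
m(t2, t5) collapses to t2 ∘ t5
m(t3, t1) collapses to t3 ∘ t1
m(t4, m(t3, t1)) collapses to t4 ∘ t3 ∘ t1
m(m(t2, t5), m(t4, m(t3, t1))) collapses to t2 ∘ t5 ∘ t4 ∘ t3 ∘ t1
sorting the factors by input index: t1 ∘ t2 ∘ t3 ∘ t4 ∘ t5


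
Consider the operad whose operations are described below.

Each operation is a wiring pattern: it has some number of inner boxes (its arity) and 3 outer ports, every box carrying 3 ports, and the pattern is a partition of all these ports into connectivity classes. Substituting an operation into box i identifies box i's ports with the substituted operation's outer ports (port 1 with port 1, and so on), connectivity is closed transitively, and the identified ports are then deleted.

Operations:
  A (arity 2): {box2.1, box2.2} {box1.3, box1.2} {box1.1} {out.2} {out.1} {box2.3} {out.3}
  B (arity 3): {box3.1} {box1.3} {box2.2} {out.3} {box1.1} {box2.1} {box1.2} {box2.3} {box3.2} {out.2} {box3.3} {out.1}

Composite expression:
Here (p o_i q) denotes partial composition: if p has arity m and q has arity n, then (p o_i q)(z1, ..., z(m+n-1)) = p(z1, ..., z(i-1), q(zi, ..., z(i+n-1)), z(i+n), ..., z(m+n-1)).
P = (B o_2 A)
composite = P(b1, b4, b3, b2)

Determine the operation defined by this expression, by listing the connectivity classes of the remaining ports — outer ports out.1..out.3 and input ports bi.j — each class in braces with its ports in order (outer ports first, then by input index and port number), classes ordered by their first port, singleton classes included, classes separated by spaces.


{out.1} {out.2} {out.3} {b1.1} {b1.2} {b1.3} {b2.1} {b2.2} {b2.3} {b3.1, b3.2} {b3.3} {b4.1} {b4.2, b4.3}

After gluing at B, chains via deleted ports link the b-ports.
through A, on inputs (b4, b3): {out.1} {out.2} {out.3} {b3.1, b3.2} {b3.3} {b4.1} {b4.2, b4.3} (out.j = stage outer ports)
through B, on inputs (b1, b4, b3, b2): {out.1} {out.2} {out.3} {b1.1} {b1.2} {b1.3} {b2.1} {b2.2} {b2.3} {b3.1, b3.2} {b3.3} {b4.1} {b4.2, b4.3} (out.j = stage outer ports)


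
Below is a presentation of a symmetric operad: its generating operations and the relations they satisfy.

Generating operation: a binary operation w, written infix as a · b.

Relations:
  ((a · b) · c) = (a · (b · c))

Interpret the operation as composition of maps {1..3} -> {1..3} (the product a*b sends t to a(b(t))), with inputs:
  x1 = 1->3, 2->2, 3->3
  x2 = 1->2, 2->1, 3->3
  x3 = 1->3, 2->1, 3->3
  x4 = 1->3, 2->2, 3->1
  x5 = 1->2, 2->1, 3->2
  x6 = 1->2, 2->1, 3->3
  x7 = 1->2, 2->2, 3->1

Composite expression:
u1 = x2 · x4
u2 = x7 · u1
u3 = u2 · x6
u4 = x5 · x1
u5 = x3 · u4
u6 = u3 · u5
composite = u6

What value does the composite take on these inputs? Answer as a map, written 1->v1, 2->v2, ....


(x2 · x4) = 1->3, 2->1, 3->2
(x7 · (x2 · x4)) = 1->1, 2->2, 3->2
((x7 · (x2 · x4)) · x6) = 1->2, 2->1, 3->2
(x5 · x1) = 1->2, 2->1, 3->2
(x3 · (x5 · x1)) = 1->1, 2->3, 3->1
(((x7 · (x2 · x4)) · x6) · (x3 · (x5 · x1))) = 1->2, 2->2, 3->2

1->2, 2->2, 3->2


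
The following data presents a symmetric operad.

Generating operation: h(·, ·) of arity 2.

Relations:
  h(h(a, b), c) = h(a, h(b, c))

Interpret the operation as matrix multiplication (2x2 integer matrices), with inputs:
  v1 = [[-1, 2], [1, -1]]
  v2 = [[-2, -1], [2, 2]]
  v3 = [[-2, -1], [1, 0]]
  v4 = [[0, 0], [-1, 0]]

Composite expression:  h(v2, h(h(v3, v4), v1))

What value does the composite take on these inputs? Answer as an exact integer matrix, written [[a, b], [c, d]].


[[2, -4], [-2, 4]]

h(v3, v4) = [[1, 0], [0, 0]]
h(h(v3, v4), v1) = [[-1, 2], [0, 0]]
h(v2, h(h(v3, v4), v1)) = [[2, -4], [-2, 4]]


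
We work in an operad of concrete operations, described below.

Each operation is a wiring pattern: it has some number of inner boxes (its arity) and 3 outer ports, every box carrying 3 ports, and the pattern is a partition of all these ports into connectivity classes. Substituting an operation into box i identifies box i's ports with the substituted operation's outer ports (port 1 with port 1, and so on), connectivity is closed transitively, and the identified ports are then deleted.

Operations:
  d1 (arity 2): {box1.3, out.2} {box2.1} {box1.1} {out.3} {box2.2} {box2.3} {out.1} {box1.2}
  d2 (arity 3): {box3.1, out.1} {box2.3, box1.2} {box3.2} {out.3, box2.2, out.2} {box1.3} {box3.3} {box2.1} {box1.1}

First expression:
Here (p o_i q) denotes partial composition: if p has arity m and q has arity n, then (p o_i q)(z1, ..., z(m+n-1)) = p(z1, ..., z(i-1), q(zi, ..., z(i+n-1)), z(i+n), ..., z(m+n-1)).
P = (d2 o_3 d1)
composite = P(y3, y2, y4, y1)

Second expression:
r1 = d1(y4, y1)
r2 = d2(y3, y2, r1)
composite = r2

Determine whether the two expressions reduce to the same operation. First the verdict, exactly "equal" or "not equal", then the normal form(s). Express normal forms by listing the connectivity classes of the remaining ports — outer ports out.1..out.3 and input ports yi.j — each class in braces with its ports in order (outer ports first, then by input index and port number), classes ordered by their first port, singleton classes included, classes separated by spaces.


equal; the common form is {out.1} {out.2, out.3, y2.2} {y1.1} {y1.2} {y1.3} {y2.1} {y2.3, y3.2} {y3.1} {y3.3} {y4.1} {y4.2} {y4.3}

Reducing the first expression gives {out.1} {out.2, out.3, y2.2} {y1.1} {y1.2} {y1.3} {y2.1} {y2.3, y3.2} {y3.1} {y3.3} {y4.1} {y4.2} {y4.3}
Reducing the second expression gives {out.1} {out.2, out.3, y2.2} {y1.1} {y1.2} {y1.3} {y2.1} {y2.3, y3.2} {y3.1} {y3.3} {y4.1} {y4.2} {y4.3}
The normal forms match — equal.


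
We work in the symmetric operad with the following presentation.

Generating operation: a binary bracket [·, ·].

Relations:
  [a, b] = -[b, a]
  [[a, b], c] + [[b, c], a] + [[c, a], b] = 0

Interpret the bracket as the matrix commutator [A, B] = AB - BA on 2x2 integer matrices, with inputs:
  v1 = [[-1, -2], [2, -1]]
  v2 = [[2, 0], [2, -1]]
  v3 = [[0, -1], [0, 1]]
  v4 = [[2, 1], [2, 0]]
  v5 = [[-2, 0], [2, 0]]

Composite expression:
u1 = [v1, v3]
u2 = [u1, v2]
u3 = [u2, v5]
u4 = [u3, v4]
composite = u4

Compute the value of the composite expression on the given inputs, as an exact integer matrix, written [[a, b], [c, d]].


[[-20, 0], [40, 20]]

[v1, v3] = [[2, -2], [-2, -2]]
[[v1, v3], v2] = [[-4, 6], [-14, 4]]
[[[v1, v3], v2], v5] = [[12, 12], [44, -12]]
[[[[v1, v3], v2], v5], v4] = [[-20, 0], [40, 20]]


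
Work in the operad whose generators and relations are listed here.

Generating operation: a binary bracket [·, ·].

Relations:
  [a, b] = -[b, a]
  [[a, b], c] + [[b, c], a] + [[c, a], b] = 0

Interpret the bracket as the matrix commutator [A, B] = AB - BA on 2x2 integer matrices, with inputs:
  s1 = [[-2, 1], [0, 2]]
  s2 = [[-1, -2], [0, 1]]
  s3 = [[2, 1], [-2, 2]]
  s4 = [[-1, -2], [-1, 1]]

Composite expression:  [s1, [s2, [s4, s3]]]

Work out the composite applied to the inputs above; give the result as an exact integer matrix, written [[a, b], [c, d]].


[[-8, -112], [-32, 8]]

[s4, s3] = [[5, -2], [-4, -5]]
[s2, [s4, s3]] = [[8, 24], [-8, -8]]
[s1, [s2, [s4, s3]]] = [[-8, -112], [-32, 8]]


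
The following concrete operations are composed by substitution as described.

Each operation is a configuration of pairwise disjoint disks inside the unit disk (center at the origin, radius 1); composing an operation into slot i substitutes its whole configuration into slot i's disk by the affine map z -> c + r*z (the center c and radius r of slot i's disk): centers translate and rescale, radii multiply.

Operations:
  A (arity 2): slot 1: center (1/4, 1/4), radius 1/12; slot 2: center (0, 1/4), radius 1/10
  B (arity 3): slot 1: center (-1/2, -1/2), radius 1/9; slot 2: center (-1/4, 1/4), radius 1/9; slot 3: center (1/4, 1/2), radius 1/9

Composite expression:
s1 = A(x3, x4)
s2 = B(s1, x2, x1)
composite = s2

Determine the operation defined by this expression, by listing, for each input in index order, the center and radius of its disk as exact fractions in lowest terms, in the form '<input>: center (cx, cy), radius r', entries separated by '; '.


x1: center (1/4, 1/2), radius 1/9; x2: center (-1/4, 1/4), radius 1/9; x3: center (-17/36, -17/36), radius 1/108; x4: center (-1/2, -17/36), radius 1/90

Only the slot chain above each x matters under B; compose those maps.
x3 passes through 2 substitutions, ending at center (-17/36, -17/36), radius 1/108
x4 passes through 2 substitutions, ending at center (-1/2, -17/36), radius 1/90
x2 passes through 1 substitution, ending at center (-1/4, 1/4), radius 1/9
x1 passes through 1 substitution, ending at center (1/4, 1/2), radius 1/9


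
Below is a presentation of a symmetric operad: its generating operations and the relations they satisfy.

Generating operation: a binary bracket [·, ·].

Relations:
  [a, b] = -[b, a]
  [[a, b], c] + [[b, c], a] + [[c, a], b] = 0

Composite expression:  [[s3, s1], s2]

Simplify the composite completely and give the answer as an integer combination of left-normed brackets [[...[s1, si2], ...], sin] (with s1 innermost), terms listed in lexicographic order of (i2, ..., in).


-[[s1, s3], s2]

Skip Jacobi rewriting: expand, keep s1-initial words, read off terms.
Composite bracket: [[s3, s1], s2]
Each bracket splits as ab - ba, giving 4 signed words (2^2 = 4).
Coefficients come from the s1-initial words:
  word s1s3s2 has sign -1, contributing -[[s1, s3], s2]


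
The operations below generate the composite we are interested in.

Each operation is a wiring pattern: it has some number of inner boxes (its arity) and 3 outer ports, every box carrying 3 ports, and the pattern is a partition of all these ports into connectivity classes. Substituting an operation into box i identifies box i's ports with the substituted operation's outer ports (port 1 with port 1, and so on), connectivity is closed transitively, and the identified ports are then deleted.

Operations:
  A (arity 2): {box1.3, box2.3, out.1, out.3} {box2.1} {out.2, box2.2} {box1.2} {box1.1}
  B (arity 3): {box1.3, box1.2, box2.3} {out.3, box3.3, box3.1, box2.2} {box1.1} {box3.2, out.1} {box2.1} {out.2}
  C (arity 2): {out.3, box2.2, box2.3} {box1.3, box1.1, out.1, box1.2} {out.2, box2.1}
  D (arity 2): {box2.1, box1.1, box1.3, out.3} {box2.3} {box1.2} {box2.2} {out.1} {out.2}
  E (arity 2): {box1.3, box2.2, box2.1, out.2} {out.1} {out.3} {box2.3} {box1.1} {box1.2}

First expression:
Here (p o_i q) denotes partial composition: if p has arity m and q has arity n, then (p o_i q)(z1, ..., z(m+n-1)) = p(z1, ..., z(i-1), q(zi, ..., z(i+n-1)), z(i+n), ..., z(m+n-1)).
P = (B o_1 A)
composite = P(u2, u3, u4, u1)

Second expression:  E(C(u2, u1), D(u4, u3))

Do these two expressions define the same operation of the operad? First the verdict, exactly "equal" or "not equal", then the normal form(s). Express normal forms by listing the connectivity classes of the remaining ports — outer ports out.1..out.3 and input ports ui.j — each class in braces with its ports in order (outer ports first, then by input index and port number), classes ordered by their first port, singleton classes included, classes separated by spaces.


The first composite normalizes to {out.1, u1.2} {out.2} {out.3, u1.1, u1.3, u4.2} {u2.1} {u2.2} {u2.3, u3.2, u3.3, u4.3} {u3.1} {u4.1}
The second composite normalizes to {out.1} {out.2, u1.2, u1.3} {out.3} {u1.1} {u2.1, u2.2, u2.3} {u3.1, u4.1, u4.3} {u3.2} {u3.3} {u4.2}
Distinct normal forms: not equal.

not equal; the first gives {out.1, u1.2} {out.2} {out.3, u1.1, u1.3, u4.2} {u2.1} {u2.2} {u2.3, u3.2, u3.3, u4.3} {u3.1} {u4.1} and the second {out.1} {out.2, u1.2, u1.3} {out.3} {u1.1} {u2.1, u2.2, u2.3} {u3.1, u4.1, u4.3} {u3.2} {u3.3} {u4.2}
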